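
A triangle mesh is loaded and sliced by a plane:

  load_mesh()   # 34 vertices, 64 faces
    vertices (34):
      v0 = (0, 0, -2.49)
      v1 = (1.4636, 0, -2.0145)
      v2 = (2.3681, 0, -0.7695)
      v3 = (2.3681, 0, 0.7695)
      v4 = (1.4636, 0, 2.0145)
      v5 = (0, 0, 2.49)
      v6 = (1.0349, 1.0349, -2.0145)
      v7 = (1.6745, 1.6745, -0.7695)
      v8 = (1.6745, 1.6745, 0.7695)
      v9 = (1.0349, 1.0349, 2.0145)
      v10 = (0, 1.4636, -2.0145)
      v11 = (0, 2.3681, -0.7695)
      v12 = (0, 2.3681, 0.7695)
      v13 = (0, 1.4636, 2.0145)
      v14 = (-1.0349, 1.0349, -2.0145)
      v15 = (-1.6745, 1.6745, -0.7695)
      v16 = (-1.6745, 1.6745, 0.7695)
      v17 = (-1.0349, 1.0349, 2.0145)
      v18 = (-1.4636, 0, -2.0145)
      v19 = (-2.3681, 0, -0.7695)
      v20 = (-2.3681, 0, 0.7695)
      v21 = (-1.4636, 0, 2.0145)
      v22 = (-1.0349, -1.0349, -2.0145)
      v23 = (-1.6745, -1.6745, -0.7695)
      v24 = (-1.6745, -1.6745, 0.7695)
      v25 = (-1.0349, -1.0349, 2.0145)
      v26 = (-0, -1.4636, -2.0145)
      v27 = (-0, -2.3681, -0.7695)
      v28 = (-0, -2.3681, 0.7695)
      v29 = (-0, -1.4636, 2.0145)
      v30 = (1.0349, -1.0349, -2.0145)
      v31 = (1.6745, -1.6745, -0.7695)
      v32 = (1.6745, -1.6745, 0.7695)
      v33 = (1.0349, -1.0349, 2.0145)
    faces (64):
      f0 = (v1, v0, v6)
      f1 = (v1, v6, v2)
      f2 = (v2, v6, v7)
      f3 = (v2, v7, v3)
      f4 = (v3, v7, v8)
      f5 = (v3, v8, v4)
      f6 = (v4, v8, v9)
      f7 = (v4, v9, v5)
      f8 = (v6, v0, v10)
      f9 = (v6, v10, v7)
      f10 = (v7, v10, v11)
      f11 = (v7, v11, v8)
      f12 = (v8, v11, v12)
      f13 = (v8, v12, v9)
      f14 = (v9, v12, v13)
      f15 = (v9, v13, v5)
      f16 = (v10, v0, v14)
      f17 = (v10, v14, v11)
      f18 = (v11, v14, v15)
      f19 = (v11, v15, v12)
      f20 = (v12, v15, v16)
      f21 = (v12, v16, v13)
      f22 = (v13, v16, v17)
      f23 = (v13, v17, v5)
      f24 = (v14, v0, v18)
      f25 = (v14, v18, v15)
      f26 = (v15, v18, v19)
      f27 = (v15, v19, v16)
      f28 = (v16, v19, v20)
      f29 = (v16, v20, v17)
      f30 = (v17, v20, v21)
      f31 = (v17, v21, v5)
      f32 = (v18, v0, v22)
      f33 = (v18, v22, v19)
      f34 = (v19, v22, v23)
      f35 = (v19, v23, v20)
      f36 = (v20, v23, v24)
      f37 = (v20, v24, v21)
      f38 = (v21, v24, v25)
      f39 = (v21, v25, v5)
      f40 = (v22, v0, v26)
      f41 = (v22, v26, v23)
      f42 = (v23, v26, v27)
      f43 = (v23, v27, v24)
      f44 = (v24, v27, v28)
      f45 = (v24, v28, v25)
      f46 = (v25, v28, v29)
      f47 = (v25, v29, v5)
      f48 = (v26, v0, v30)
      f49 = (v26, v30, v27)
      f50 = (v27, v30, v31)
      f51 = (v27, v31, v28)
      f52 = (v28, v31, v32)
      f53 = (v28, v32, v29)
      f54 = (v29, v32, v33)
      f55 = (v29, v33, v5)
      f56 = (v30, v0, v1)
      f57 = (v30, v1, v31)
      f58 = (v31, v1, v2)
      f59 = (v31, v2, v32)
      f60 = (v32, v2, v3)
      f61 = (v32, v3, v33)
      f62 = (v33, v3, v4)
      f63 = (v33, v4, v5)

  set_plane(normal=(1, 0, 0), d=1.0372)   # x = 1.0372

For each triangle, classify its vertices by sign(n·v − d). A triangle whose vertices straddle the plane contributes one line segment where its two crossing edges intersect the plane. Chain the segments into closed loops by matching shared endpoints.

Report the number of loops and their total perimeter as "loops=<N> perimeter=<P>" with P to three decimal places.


loops=1 perimeter=13.402

Straddling triangles (20 of 64):
  (v1,v0,v6) [+--] → (1.0372, 0, -2.15303)–(1.0372, 1.02935, -2.0145)  len=1.0386
  (v1,v6,v2) [+-+] → (1.0372, 1.02935, -2.0145)–(1.0372, 1.03311, -2.01235)  len=0.0043
  (v2,v6,v7) [+-+] → (1.0372, 1.03311, -2.01235)–(1.0372, 1.0372, -2.01002)  len=0.0047
  (v4,v8,v9) [++-] → (1.0372, 1.0372, 2.01002)–(1.0372, 1.02935, 2.0145)  len=0.0090
  (v4,v9,v5) [+--] → (1.0372, 1.02935, 2.0145)–(1.0372, 0, 2.15303)  len=1.0386
  (v6,v10,v7) [--+] → (1.0372, 1.59423, -1.24334)–(1.0372, 1.0372, -2.01002)  len=0.9477
  (v7,v10,v11) [+--] → (1.0372, 1.59423, -1.24334)–(1.0372, 1.93848, -0.7695)  len=0.5857
  (v7,v11,v8) [+-+] → (1.0372, 1.93848, -0.7695)–(1.0372, 1.93848, 0.18377)  len=0.9533
  (v8,v11,v12) [+--] → (1.0372, 1.93848, 0.18377)–(1.0372, 1.93848, 0.7695)  len=0.5857
  (v8,v12,v9) [+--] → (1.0372, 1.93848, 0.7695)–(1.0372, 1.0372, 2.01002)  len=1.5334
  (v27,v30,v31) [--+] → (1.0372, -1.0372, -2.01002)–(1.0372, -1.93848, -0.7695)  len=1.5334
  (v27,v31,v28) [-+-] → (1.0372, -1.93848, -0.7695)–(1.0372, -1.93848, -0.18377)  len=0.5857
  (v28,v31,v32) [-++] → (1.0372, -1.93848, -0.18377)–(1.0372, -1.93848, 0.7695)  len=0.9533
  (v28,v32,v29) [-+-] → (1.0372, -1.93848, 0.7695)–(1.0372, -1.59423, 1.24334)  len=0.5857
  (v29,v32,v33) [-+-] → (1.0372, -1.59423, 1.24334)–(1.0372, -1.0372, 2.01002)  len=0.9477
  (v30,v0,v1) [--+] → (1.0372, 0, -2.15303)–(1.0372, -1.02935, -2.0145)  len=1.0386
  (v30,v1,v31) [-++] → (1.0372, -1.02935, -2.0145)–(1.0372, -1.0372, -2.01002)  len=0.0090
  (v32,v3,v33) [++-] → (1.0372, -1.03311, 2.01235)–(1.0372, -1.0372, 2.01002)  len=0.0047
  (v33,v3,v4) [-++] → (1.0372, -1.03311, 2.01235)–(1.0372, -1.02935, 2.0145)  len=0.0043
  (v33,v4,v5) [-+-] → (1.0372, -1.02935, 2.0145)–(1.0372, 0, 2.15303)  len=1.0386

Chained into 1 loop(s):
  loop 1: 20 segments, perimeter = 13.4021
Total perimeter = 13.402


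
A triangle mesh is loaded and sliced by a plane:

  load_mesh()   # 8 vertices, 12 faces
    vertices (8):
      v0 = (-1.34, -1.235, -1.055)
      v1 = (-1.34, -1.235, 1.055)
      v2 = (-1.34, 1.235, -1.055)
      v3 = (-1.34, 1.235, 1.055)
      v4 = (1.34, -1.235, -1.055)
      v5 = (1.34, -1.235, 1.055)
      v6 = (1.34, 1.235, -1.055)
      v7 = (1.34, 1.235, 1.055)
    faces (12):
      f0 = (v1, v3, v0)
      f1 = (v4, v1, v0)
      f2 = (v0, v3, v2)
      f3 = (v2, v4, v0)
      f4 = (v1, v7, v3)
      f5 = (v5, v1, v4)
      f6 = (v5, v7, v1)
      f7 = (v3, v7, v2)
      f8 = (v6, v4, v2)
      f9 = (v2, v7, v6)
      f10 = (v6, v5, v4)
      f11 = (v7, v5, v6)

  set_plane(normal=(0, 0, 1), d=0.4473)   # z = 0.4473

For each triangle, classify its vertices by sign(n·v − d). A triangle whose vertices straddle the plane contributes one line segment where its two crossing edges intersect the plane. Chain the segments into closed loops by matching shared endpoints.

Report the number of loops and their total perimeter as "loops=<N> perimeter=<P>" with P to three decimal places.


loops=1 perimeter=10.300

Straddling triangles (8 of 12):
  (v1,v3,v0) [++-] → (-1.34, 0.523617, 0.4473)–(-1.34, -1.235, 0.4473)  len=1.7586
  (v4,v1,v0) [-+-] → (-0.568135, -1.235, 0.4473)–(-1.34, -1.235, 0.4473)  len=0.7719
  (v0,v3,v2) [-+-] → (-1.34, 0.523617, 0.4473)–(-1.34, 1.235, 0.4473)  len=0.7114
  (v5,v1,v4) [++-] → (-0.568135, -1.235, 0.4473)–(1.34, -1.235, 0.4473)  len=1.9081
  (v3,v7,v2) [++-] → (0.568135, 1.235, 0.4473)–(-1.34, 1.235, 0.4473)  len=1.9081
  (v2,v7,v6) [-+-] → (0.568135, 1.235, 0.4473)–(1.34, 1.235, 0.4473)  len=0.7719
  (v6,v5,v4) [-+-] → (1.34, -0.523617, 0.4473)–(1.34, -1.235, 0.4473)  len=0.7114
  (v7,v5,v6) [++-] → (1.34, -0.523617, 0.4473)–(1.34, 1.235, 0.4473)  len=1.7586

Chained into 1 loop(s):
  loop 1: 8 segments, perimeter = 10.3000
Total perimeter = 10.300


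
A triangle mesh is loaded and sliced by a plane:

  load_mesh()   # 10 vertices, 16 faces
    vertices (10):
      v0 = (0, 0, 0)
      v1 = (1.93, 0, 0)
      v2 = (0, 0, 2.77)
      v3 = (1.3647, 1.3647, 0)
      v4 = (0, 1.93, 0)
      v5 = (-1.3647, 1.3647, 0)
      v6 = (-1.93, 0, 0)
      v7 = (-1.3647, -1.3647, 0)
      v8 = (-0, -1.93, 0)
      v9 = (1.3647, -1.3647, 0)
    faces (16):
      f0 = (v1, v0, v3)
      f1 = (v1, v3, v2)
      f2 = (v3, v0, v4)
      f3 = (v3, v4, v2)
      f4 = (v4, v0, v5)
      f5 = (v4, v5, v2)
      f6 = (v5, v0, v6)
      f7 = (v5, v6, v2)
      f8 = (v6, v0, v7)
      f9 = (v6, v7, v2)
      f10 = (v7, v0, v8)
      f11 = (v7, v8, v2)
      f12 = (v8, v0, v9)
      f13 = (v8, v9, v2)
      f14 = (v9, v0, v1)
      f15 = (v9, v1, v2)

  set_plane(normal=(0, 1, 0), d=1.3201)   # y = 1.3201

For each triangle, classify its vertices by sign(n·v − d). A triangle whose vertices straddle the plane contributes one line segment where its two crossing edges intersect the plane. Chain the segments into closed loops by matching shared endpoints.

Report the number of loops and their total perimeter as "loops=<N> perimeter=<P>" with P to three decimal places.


loops=1 perimeter=6.059

Straddling triangles (8 of 16):
  (v1,v0,v3) [--+] → (1.3201, 1.3201, 0)–(1.38317, 1.3201, 0)  len=0.0631
  (v1,v3,v2) [-+-] → (1.38317, 1.3201, 0)–(1.3201, 1.3201, 0.0905269)  len=0.1103
  (v3,v0,v4) [+-+] → (1.3201, 1.3201, 0)–(0, 1.3201, 0)  len=1.3201
  (v3,v4,v2) [++-] → (0, 1.3201, 0.875349)–(1.3201, 1.3201, 0.0905269)  len=1.5358
  (v4,v0,v5) [+-+] → (0, 1.3201, 0)–(-1.3201, 1.3201, 0)  len=1.3201
  (v4,v5,v2) [++-] → (-1.3201, 1.3201, 0.0905269)–(0, 1.3201, 0.875349)  len=1.5358
  (v5,v0,v6) [+--] → (-1.3201, 1.3201, 0)–(-1.38317, 1.3201, 0)  len=0.0631
  (v5,v6,v2) [+--] → (-1.38317, 1.3201, 0)–(-1.3201, 1.3201, 0.0905269)  len=0.1103

Chained into 1 loop(s):
  loop 1: 8 segments, perimeter = 6.0586
Total perimeter = 6.059


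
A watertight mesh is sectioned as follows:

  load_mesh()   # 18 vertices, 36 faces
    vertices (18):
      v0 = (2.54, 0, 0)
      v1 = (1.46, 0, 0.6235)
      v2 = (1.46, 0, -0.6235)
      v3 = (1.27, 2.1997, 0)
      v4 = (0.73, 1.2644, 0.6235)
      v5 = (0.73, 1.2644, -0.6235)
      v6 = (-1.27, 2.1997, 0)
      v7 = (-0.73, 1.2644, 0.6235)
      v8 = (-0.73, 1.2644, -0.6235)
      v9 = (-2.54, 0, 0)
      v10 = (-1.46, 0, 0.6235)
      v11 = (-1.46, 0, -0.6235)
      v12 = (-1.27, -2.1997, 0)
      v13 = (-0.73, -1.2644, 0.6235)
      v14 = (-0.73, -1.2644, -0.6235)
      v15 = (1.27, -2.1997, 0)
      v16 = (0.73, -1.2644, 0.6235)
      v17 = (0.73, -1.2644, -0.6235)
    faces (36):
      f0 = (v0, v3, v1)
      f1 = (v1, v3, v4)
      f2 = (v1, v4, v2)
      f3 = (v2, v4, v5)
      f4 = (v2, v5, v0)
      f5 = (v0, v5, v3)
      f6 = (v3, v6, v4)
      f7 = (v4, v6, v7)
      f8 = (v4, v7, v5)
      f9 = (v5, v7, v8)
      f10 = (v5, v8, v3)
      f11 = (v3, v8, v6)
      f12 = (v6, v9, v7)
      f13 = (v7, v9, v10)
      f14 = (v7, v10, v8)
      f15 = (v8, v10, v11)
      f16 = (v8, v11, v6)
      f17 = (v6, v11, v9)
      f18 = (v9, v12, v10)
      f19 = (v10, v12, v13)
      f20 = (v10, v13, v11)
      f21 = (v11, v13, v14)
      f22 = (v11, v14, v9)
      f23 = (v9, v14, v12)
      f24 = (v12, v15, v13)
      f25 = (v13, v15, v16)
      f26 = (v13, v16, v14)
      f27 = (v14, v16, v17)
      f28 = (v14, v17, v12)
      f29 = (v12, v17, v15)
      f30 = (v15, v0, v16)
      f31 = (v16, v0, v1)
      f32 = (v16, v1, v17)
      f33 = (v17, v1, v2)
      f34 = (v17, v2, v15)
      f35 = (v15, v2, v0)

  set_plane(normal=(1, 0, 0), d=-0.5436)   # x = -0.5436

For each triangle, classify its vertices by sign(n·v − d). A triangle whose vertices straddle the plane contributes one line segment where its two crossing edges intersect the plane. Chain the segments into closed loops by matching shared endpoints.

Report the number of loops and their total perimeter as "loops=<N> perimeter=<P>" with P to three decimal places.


Straddling triangles (12 of 36):
  (v3,v6,v4) [+-+] → (-0.5436, 2.1997, 0)–(-0.5436, 1.86, 0.226455)  len=0.4083
  (v4,v6,v7) [+--] → (-0.5436, 1.86, 0.226455)–(-0.5436, 1.2644, 0.6235)  len=0.7158
  (v4,v7,v5) [+-+] → (-0.5436, 1.2644, 0.6235)–(-0.5436, 1.2644, 0.464294)  len=0.1592
  (v5,v7,v8) [+--] → (-0.5436, 1.2644, 0.464294)–(-0.5436, 1.2644, -0.6235)  len=1.0878
  (v5,v8,v3) [+-+] → (-0.5436, 1.2644, -0.6235)–(-0.5436, 1.35157, -0.56539)  len=0.1048
  (v3,v8,v6) [+--] → (-0.5436, 1.35157, -0.56539)–(-0.5436, 2.1997, 0)  len=1.0193
  (v12,v15,v13) [-+-] → (-0.5436, -2.1997, 0)–(-0.5436, -1.35157, 0.56539)  len=1.0193
  (v13,v15,v16) [-++] → (-0.5436, -1.35157, 0.56539)–(-0.5436, -1.2644, 0.6235)  len=0.1048
  (v13,v16,v14) [-+-] → (-0.5436, -1.2644, 0.6235)–(-0.5436, -1.2644, -0.464294)  len=1.0878
  (v14,v16,v17) [-++] → (-0.5436, -1.2644, -0.464294)–(-0.5436, -1.2644, -0.6235)  len=0.1592
  (v14,v17,v12) [-+-] → (-0.5436, -1.2644, -0.6235)–(-0.5436, -1.86, -0.226455)  len=0.7158
  (v12,v17,v15) [-++] → (-0.5436, -1.86, -0.226455)–(-0.5436, -2.1997, 0)  len=0.4083

Chained into 2 loop(s):
  loop 1: 6 segments, perimeter = 3.4951
  loop 2: 6 segments, perimeter = 3.4951
Total perimeter = 6.990

loops=2 perimeter=6.990


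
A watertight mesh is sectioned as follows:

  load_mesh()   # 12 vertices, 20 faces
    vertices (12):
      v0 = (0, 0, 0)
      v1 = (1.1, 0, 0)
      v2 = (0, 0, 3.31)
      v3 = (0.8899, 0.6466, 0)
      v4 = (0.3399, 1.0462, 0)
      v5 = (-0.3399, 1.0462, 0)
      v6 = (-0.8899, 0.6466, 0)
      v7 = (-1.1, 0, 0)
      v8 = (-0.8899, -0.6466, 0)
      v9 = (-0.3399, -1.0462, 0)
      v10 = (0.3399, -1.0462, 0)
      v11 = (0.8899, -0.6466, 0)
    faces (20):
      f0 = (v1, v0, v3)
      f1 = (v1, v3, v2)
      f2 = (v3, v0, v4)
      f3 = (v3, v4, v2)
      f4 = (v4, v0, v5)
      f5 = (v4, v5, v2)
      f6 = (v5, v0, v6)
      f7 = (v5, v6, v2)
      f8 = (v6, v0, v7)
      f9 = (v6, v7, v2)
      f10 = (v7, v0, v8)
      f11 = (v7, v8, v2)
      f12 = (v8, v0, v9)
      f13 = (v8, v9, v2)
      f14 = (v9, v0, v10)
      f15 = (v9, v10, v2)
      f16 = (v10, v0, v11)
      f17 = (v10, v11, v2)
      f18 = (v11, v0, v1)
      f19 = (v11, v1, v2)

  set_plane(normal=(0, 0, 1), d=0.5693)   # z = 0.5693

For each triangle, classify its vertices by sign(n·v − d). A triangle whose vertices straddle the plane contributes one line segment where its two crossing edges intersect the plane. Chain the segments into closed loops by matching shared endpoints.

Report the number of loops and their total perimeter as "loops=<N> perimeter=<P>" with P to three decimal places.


Straddling triangles (10 of 20):
  (v1,v3,v2) [--+] → (0.736843, 0.535389, 0.5693)–(0.910807, 0, 0.5693)  len=0.5629
  (v3,v4,v2) [--+] → (0.281439, 0.86626, 0.5693)–(0.736843, 0.535389, 0.5693)  len=0.5629
  (v4,v5,v2) [--+] → (-0.281439, 0.86626, 0.5693)–(0.281439, 0.86626, 0.5693)  len=0.5629
  (v5,v6,v2) [--+] → (-0.736843, 0.535389, 0.5693)–(-0.281439, 0.86626, 0.5693)  len=0.5629
  (v6,v7,v2) [--+] → (-0.910807, 0, 0.5693)–(-0.736843, 0.535389, 0.5693)  len=0.5629
  (v7,v8,v2) [--+] → (-0.736843, -0.535389, 0.5693)–(-0.910807, 0, 0.5693)  len=0.5629
  (v8,v9,v2) [--+] → (-0.281439, -0.86626, 0.5693)–(-0.736843, -0.535389, 0.5693)  len=0.5629
  (v9,v10,v2) [--+] → (0.281439, -0.86626, 0.5693)–(-0.281439, -0.86626, 0.5693)  len=0.5629
  (v10,v11,v2) [--+] → (0.736843, -0.535389, 0.5693)–(0.281439, -0.86626, 0.5693)  len=0.5629
  (v11,v1,v2) [--+] → (0.910807, 0, 0.5693)–(0.736843, -0.535389, 0.5693)  len=0.5629

Chained into 1 loop(s):
  loop 1: 10 segments, perimeter = 5.6292
Total perimeter = 5.629

loops=1 perimeter=5.629


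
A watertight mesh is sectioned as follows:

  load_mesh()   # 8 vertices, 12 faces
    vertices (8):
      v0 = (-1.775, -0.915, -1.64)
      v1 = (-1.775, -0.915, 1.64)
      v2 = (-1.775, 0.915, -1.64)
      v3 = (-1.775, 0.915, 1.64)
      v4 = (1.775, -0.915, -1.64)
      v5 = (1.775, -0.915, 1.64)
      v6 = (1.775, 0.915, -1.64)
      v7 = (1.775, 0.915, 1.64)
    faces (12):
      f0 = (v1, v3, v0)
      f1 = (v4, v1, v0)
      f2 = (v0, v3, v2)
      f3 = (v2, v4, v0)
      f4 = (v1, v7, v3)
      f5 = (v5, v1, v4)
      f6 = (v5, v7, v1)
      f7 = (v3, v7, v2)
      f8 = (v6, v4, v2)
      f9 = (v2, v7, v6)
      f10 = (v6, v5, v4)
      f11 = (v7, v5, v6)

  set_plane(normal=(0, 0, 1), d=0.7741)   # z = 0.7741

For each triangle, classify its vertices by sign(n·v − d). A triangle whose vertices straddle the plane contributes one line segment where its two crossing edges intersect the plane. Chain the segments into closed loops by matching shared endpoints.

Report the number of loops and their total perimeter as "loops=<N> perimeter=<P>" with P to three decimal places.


loops=1 perimeter=10.760

Straddling triangles (8 of 12):
  (v1,v3,v0) [++-] → (-1.775, 0.431891, 0.7741)–(-1.775, -0.915, 0.7741)  len=1.3469
  (v4,v1,v0) [-+-] → (-0.837822, -0.915, 0.7741)–(-1.775, -0.915, 0.7741)  len=0.9372
  (v0,v3,v2) [-+-] → (-1.775, 0.431891, 0.7741)–(-1.775, 0.915, 0.7741)  len=0.4831
  (v5,v1,v4) [++-] → (-0.837822, -0.915, 0.7741)–(1.775, -0.915, 0.7741)  len=2.6128
  (v3,v7,v2) [++-] → (0.837822, 0.915, 0.7741)–(-1.775, 0.915, 0.7741)  len=2.6128
  (v2,v7,v6) [-+-] → (0.837822, 0.915, 0.7741)–(1.775, 0.915, 0.7741)  len=0.9372
  (v6,v5,v4) [-+-] → (1.775, -0.431891, 0.7741)–(1.775, -0.915, 0.7741)  len=0.4831
  (v7,v5,v6) [++-] → (1.775, -0.431891, 0.7741)–(1.775, 0.915, 0.7741)  len=1.3469

Chained into 1 loop(s):
  loop 1: 8 segments, perimeter = 10.7600
Total perimeter = 10.760


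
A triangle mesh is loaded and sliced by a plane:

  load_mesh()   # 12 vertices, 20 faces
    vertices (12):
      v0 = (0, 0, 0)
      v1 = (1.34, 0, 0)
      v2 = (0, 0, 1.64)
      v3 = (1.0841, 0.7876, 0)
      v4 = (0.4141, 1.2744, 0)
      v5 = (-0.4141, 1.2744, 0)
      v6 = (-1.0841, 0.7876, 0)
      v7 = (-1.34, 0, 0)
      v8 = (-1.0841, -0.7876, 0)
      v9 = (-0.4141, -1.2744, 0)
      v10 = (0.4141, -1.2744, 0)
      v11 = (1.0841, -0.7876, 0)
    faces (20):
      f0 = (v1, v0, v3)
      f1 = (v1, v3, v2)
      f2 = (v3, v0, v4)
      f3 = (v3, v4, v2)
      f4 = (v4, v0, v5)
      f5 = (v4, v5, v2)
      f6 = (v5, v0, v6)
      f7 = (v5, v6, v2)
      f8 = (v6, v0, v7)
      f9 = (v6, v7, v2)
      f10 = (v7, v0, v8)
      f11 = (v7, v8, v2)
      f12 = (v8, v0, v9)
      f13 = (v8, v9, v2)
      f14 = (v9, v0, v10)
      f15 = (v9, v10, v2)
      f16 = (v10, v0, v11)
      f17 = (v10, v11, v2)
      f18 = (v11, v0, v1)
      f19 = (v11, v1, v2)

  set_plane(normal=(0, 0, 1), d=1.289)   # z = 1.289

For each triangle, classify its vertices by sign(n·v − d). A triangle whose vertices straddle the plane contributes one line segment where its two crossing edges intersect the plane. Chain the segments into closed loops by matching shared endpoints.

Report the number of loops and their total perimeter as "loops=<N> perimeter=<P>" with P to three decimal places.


Straddling triangles (10 of 20):
  (v1,v3,v2) [--+] → (0.232024, 0.168566, 1.289)–(0.286793, 0, 1.289)  len=0.1772
  (v3,v4,v2) [--+] → (0.0886275, 0.272753, 1.289)–(0.232024, 0.168566, 1.289)  len=0.1772
  (v4,v5,v2) [--+] → (-0.0886275, 0.272753, 1.289)–(0.0886275, 0.272753, 1.289)  len=0.1773
  (v5,v6,v2) [--+] → (-0.232024, 0.168566, 1.289)–(-0.0886275, 0.272753, 1.289)  len=0.1772
  (v6,v7,v2) [--+] → (-0.286793, 0, 1.289)–(-0.232024, 0.168566, 1.289)  len=0.1772
  (v7,v8,v2) [--+] → (-0.232024, -0.168566, 1.289)–(-0.286793, 0, 1.289)  len=0.1772
  (v8,v9,v2) [--+] → (-0.0886275, -0.272753, 1.289)–(-0.232024, -0.168566, 1.289)  len=0.1772
  (v9,v10,v2) [--+] → (0.0886275, -0.272753, 1.289)–(-0.0886275, -0.272753, 1.289)  len=0.1773
  (v10,v11,v2) [--+] → (0.232024, -0.168566, 1.289)–(0.0886275, -0.272753, 1.289)  len=0.1772
  (v11,v1,v2) [--+] → (0.286793, 0, 1.289)–(0.232024, -0.168566, 1.289)  len=0.1772

Chained into 1 loop(s):
  loop 1: 10 segments, perimeter = 1.7725
Total perimeter = 1.772

loops=1 perimeter=1.772


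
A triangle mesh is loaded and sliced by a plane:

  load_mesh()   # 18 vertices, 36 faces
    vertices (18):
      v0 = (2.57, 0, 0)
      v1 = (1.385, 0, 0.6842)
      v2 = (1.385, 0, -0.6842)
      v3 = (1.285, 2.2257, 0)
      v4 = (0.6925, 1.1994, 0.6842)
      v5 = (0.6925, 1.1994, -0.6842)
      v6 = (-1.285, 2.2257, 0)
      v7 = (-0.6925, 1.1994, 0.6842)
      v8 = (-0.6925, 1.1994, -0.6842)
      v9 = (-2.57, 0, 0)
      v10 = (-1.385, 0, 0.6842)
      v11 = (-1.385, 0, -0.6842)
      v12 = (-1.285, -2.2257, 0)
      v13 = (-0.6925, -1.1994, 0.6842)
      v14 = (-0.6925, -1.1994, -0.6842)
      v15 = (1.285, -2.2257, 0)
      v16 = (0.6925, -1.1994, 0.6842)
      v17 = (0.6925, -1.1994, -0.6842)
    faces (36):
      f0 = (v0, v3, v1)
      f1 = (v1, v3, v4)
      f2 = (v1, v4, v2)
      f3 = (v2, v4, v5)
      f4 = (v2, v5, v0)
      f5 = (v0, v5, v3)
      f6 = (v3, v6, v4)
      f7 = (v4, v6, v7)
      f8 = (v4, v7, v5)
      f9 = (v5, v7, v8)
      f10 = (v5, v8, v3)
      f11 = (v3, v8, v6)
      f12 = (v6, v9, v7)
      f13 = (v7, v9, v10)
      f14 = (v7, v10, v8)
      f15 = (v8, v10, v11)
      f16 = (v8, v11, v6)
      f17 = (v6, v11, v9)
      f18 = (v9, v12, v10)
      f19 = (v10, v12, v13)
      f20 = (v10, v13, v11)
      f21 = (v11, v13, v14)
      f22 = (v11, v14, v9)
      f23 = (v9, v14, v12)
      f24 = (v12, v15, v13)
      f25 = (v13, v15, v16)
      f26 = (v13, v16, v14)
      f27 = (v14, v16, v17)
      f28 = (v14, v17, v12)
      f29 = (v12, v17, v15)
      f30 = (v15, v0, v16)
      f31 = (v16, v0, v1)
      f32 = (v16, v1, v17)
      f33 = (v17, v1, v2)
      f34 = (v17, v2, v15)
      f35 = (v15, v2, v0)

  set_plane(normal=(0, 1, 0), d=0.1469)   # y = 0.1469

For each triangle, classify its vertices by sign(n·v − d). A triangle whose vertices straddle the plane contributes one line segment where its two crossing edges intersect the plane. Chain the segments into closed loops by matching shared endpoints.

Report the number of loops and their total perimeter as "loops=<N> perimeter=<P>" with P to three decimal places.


Straddling triangles (12 of 36):
  (v0,v3,v1) [-+-] → (2.48519, 0.1469, 0)–(1.3784, 0.1469, 0.639042)  len=1.2780
  (v1,v3,v4) [-++] → (1.3784, 0.1469, 0.639042)–(1.30018, 0.1469, 0.6842)  len=0.0903
  (v1,v4,v2) [-+-] → (1.30018, 0.1469, 0.6842)–(1.30018, 0.1469, -0.516601)  len=1.2008
  (v2,v4,v5) [-++] → (1.30018, 0.1469, -0.516601)–(1.30018, 0.1469, -0.6842)  len=0.1676
  (v2,v5,v0) [-+-] → (1.30018, 0.1469, -0.6842)–(2.34005, 0.1469, -0.0837994)  len=1.2007
  (v0,v5,v3) [-++] → (2.34005, 0.1469, -0.0837994)–(2.48519, 0.1469, 0)  len=0.1676
  (v6,v9,v7) [+-+] → (-2.48519, 0.1469, 0)–(-2.34005, 0.1469, 0.0837994)  len=0.1676
  (v7,v9,v10) [+--] → (-2.34005, 0.1469, 0.0837994)–(-1.30018, 0.1469, 0.6842)  len=1.2007
  (v7,v10,v8) [+-+] → (-1.30018, 0.1469, 0.6842)–(-1.30018, 0.1469, 0.516601)  len=0.1676
  (v8,v10,v11) [+--] → (-1.30018, 0.1469, 0.516601)–(-1.30018, 0.1469, -0.6842)  len=1.2008
  (v8,v11,v6) [+-+] → (-1.30018, 0.1469, -0.6842)–(-1.3784, 0.1469, -0.639042)  len=0.0903
  (v6,v11,v9) [+--] → (-1.3784, 0.1469, -0.639042)–(-2.48519, 0.1469, 0)  len=1.2780

Chained into 2 loop(s):
  loop 1: 6 segments, perimeter = 4.1051
  loop 2: 6 segments, perimeter = 4.1051
Total perimeter = 8.210

loops=2 perimeter=8.210


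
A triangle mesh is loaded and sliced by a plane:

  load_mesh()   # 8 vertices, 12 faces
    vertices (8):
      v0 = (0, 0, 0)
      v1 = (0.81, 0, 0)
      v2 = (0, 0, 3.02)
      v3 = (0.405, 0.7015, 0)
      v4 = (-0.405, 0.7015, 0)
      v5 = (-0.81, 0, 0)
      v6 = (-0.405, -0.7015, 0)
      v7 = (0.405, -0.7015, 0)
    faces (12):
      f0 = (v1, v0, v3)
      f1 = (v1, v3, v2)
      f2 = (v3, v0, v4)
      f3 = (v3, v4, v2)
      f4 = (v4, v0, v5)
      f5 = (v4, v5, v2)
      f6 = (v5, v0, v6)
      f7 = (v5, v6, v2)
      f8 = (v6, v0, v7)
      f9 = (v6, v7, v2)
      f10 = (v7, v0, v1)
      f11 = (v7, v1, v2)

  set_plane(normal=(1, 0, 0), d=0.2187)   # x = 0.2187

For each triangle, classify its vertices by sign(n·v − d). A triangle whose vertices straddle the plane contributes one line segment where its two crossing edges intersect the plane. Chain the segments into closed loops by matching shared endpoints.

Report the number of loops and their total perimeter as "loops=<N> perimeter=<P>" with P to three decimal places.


Straddling triangles (8 of 12):
  (v1,v0,v3) [+-+] → (0.2187, 0, 0)–(0.2187, 0.37881, 0)  len=0.3788
  (v1,v3,v2) [++-] → (0.2187, 0.37881, 1.3892)–(0.2187, 0, 2.2046)  len=0.8991
  (v3,v0,v4) [+--] → (0.2187, 0.37881, 0)–(0.2187, 0.7015, 0)  len=0.3227
  (v3,v4,v2) [+--] → (0.2187, 0.7015, 0)–(0.2187, 0.37881, 1.3892)  len=1.4262
  (v6,v0,v7) [--+] → (0.2187, -0.37881, 0)–(0.2187, -0.7015, 0)  len=0.3227
  (v6,v7,v2) [-+-] → (0.2187, -0.7015, 0)–(0.2187, -0.37881, 1.3892)  len=1.4262
  (v7,v0,v1) [+-+] → (0.2187, -0.37881, 0)–(0.2187, 0, 0)  len=0.3788
  (v7,v1,v2) [++-] → (0.2187, 0, 2.2046)–(0.2187, -0.37881, 1.3892)  len=0.8991

Chained into 1 loop(s):
  loop 1: 8 segments, perimeter = 6.0536
Total perimeter = 6.054

loops=1 perimeter=6.054


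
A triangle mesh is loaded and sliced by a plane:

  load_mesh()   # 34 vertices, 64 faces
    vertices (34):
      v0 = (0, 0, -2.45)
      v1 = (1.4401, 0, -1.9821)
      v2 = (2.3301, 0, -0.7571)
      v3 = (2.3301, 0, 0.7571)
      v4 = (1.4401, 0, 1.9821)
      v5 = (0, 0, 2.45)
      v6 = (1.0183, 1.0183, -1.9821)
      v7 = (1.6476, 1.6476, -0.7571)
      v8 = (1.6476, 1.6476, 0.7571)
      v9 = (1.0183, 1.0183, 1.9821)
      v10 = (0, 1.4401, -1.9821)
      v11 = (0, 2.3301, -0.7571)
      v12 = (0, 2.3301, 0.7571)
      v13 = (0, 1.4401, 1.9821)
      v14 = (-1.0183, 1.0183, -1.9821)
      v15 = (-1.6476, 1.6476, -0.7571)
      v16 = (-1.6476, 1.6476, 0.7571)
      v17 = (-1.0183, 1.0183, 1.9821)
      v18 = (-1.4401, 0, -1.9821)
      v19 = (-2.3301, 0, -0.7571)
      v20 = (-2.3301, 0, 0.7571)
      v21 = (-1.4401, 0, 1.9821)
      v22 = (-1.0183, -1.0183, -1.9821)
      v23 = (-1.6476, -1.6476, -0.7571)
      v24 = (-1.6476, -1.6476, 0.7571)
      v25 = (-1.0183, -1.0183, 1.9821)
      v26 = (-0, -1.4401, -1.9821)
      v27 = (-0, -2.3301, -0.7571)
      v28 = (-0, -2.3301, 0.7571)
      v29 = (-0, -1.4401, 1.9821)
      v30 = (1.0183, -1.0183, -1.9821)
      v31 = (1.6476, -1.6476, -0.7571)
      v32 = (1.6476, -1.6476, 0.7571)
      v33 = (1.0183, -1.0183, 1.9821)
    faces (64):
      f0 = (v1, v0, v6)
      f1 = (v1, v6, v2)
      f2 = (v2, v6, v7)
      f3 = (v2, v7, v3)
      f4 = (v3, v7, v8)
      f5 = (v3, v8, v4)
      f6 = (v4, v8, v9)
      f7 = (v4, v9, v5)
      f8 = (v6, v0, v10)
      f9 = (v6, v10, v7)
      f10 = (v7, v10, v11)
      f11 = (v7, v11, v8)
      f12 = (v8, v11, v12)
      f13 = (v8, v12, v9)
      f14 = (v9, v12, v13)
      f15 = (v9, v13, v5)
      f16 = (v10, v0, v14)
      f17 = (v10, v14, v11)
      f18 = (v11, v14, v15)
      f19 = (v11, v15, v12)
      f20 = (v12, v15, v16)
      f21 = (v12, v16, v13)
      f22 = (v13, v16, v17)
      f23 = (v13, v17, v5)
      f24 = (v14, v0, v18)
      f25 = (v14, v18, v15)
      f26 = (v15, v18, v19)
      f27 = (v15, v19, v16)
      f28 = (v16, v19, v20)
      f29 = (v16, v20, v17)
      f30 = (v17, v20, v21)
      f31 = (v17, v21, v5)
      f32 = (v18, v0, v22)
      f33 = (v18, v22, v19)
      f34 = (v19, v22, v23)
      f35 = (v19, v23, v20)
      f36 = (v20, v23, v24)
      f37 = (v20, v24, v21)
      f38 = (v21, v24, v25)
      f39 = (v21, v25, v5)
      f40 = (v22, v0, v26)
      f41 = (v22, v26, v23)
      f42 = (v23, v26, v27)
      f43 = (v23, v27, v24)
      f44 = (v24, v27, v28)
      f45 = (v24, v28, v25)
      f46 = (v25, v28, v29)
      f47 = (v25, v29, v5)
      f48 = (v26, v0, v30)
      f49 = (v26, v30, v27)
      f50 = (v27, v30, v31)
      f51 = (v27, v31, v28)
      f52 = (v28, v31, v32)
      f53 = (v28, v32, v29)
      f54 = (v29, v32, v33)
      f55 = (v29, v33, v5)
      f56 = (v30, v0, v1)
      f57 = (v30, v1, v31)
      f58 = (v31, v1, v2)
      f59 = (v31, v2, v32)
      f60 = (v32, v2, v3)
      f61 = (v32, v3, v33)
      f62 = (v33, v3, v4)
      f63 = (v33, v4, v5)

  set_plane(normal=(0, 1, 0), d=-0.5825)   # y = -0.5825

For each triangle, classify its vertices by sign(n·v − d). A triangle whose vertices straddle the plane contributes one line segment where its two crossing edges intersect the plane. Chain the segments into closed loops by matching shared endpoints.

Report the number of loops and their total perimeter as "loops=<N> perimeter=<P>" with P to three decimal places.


Straddling triangles (20 of 64):
  (v18,v0,v22) [++-] → (-0.5825, -0.5825, -2.18235)–(-1.19882, -0.5825, -1.9821)  len=0.6480
  (v18,v22,v19) [+-+] → (-1.19882, -0.5825, -1.9821)–(-1.57971, -0.5825, -1.45784)  len=0.6480
  (v19,v22,v23) [+--] → (-1.57971, -0.5825, -1.45784)–(-2.08881, -0.5825, -0.7571)  len=0.8661
  (v19,v23,v20) [+-+] → (-2.08881, -0.5825, -0.7571)–(-2.08881, -0.5825, 0.221763)  len=0.9789
  (v20,v23,v24) [+--] → (-2.08881, -0.5825, 0.221763)–(-2.08881, -0.5825, 0.7571)  len=0.5353
  (v20,v24,v21) [+-+] → (-2.08881, -0.5825, 0.7571)–(-1.51346, -0.5825, 1.54901)  len=0.9788
  (v21,v24,v25) [+--] → (-1.51346, -0.5825, 1.54901)–(-1.19882, -0.5825, 1.9821)  len=0.5353
  (v21,v25,v5) [+-+] → (-1.19882, -0.5825, 1.9821)–(-0.5825, -0.5825, 2.18235)  len=0.6480
  (v22,v0,v26) [-+-] → (-0.5825, -0.5825, -2.18235)–(0, -0.5825, -2.26074)  len=0.5878
  (v25,v29,v5) [--+] → (0, -0.5825, 2.26074)–(-0.5825, -0.5825, 2.18235)  len=0.5878
  (v26,v0,v30) [-+-] → (0, -0.5825, -2.26074)–(0.5825, -0.5825, -2.18235)  len=0.5878
  (v29,v33,v5) [--+] → (0.5825, -0.5825, 2.18235)–(0, -0.5825, 2.26074)  len=0.5878
  (v30,v0,v1) [-++] → (0.5825, -0.5825, -2.18235)–(1.19882, -0.5825, -1.9821)  len=0.6480
  (v30,v1,v31) [-+-] → (1.19882, -0.5825, -1.9821)–(1.51346, -0.5825, -1.54901)  len=0.5353
  (v31,v1,v2) [-++] → (1.51346, -0.5825, -1.54901)–(2.08881, -0.5825, -0.7571)  len=0.9788
  (v31,v2,v32) [-+-] → (2.08881, -0.5825, -0.7571)–(2.08881, -0.5825, -0.221763)  len=0.5353
  (v32,v2,v3) [-++] → (2.08881, -0.5825, -0.221763)–(2.08881, -0.5825, 0.7571)  len=0.9789
  (v32,v3,v33) [-+-] → (2.08881, -0.5825, 0.7571)–(1.57971, -0.5825, 1.45784)  len=0.8661
  (v33,v3,v4) [-++] → (1.57971, -0.5825, 1.45784)–(1.19882, -0.5825, 1.9821)  len=0.6480
  (v33,v4,v5) [-++] → (1.19882, -0.5825, 1.9821)–(0.5825, -0.5825, 2.18235)  len=0.6480

Chained into 1 loop(s):
  loop 1: 20 segments, perimeter = 14.0282
Total perimeter = 14.028

loops=1 perimeter=14.028


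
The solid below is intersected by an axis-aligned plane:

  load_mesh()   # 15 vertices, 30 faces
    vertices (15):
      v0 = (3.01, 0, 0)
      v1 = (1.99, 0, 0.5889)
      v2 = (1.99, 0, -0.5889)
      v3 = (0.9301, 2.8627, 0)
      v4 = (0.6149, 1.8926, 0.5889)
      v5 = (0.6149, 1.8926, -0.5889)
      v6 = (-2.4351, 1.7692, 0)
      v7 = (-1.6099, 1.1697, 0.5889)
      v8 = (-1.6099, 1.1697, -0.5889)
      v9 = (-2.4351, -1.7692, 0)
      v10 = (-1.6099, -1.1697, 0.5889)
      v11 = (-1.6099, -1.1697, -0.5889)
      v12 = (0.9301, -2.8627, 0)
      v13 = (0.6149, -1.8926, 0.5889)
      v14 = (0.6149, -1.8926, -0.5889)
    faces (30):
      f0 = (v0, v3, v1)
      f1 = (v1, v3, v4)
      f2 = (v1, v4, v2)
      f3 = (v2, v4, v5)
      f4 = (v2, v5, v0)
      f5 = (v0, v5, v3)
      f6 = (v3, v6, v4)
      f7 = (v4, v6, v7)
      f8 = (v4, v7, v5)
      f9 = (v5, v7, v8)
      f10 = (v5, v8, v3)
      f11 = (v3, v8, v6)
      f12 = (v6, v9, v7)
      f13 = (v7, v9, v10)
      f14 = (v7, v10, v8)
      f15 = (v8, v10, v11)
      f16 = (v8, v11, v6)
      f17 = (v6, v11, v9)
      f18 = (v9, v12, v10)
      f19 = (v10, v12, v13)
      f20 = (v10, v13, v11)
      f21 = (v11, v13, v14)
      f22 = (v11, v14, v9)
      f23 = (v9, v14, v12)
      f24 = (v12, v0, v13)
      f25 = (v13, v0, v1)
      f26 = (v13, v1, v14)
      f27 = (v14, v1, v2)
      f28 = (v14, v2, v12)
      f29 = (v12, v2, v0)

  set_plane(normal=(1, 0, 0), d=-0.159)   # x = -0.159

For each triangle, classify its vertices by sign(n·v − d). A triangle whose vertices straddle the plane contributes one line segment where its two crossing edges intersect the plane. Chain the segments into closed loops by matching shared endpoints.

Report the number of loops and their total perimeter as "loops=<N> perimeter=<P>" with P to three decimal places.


Straddling triangles (12 of 30):
  (v3,v6,v4) [+-+] → (-0.159, 2.5088, 0)–(-0.159, 1.86129, 0.439474)  len=0.7826
  (v4,v6,v7) [+--] → (-0.159, 1.86129, 0.439474)–(-0.159, 1.64114, 0.5889)  len=0.2661
  (v4,v7,v5) [+-+] → (-0.159, 1.64114, 0.5889)–(-0.159, 1.64114, -0.179201)  len=0.7681
  (v5,v7,v8) [+--] → (-0.159, 1.64114, -0.179201)–(-0.159, 1.64114, -0.5889)  len=0.4097
  (v5,v8,v3) [+-+] → (-0.159, 1.64114, -0.5889)–(-0.159, 2.13678, -0.252508)  len=0.5990
  (v3,v8,v6) [+--] → (-0.159, 2.13678, -0.252508)–(-0.159, 2.5088, 0)  len=0.4496
  (v9,v12,v10) [-+-] → (-0.159, -2.5088, 0)–(-0.159, -2.13678, 0.252508)  len=0.4496
  (v10,v12,v13) [-++] → (-0.159, -2.13678, 0.252508)–(-0.159, -1.64114, 0.5889)  len=0.5990
  (v10,v13,v11) [-+-] → (-0.159, -1.64114, 0.5889)–(-0.159, -1.64114, 0.179201)  len=0.4097
  (v11,v13,v14) [-++] → (-0.159, -1.64114, 0.179201)–(-0.159, -1.64114, -0.5889)  len=0.7681
  (v11,v14,v9) [-+-] → (-0.159, -1.64114, -0.5889)–(-0.159, -1.86129, -0.439474)  len=0.2661
  (v9,v14,v12) [-++] → (-0.159, -1.86129, -0.439474)–(-0.159, -2.5088, 0)  len=0.7826

Chained into 2 loop(s):
  loop 1: 6 segments, perimeter = 3.2751
  loop 2: 6 segments, perimeter = 3.2751
Total perimeter = 6.550

loops=2 perimeter=6.550


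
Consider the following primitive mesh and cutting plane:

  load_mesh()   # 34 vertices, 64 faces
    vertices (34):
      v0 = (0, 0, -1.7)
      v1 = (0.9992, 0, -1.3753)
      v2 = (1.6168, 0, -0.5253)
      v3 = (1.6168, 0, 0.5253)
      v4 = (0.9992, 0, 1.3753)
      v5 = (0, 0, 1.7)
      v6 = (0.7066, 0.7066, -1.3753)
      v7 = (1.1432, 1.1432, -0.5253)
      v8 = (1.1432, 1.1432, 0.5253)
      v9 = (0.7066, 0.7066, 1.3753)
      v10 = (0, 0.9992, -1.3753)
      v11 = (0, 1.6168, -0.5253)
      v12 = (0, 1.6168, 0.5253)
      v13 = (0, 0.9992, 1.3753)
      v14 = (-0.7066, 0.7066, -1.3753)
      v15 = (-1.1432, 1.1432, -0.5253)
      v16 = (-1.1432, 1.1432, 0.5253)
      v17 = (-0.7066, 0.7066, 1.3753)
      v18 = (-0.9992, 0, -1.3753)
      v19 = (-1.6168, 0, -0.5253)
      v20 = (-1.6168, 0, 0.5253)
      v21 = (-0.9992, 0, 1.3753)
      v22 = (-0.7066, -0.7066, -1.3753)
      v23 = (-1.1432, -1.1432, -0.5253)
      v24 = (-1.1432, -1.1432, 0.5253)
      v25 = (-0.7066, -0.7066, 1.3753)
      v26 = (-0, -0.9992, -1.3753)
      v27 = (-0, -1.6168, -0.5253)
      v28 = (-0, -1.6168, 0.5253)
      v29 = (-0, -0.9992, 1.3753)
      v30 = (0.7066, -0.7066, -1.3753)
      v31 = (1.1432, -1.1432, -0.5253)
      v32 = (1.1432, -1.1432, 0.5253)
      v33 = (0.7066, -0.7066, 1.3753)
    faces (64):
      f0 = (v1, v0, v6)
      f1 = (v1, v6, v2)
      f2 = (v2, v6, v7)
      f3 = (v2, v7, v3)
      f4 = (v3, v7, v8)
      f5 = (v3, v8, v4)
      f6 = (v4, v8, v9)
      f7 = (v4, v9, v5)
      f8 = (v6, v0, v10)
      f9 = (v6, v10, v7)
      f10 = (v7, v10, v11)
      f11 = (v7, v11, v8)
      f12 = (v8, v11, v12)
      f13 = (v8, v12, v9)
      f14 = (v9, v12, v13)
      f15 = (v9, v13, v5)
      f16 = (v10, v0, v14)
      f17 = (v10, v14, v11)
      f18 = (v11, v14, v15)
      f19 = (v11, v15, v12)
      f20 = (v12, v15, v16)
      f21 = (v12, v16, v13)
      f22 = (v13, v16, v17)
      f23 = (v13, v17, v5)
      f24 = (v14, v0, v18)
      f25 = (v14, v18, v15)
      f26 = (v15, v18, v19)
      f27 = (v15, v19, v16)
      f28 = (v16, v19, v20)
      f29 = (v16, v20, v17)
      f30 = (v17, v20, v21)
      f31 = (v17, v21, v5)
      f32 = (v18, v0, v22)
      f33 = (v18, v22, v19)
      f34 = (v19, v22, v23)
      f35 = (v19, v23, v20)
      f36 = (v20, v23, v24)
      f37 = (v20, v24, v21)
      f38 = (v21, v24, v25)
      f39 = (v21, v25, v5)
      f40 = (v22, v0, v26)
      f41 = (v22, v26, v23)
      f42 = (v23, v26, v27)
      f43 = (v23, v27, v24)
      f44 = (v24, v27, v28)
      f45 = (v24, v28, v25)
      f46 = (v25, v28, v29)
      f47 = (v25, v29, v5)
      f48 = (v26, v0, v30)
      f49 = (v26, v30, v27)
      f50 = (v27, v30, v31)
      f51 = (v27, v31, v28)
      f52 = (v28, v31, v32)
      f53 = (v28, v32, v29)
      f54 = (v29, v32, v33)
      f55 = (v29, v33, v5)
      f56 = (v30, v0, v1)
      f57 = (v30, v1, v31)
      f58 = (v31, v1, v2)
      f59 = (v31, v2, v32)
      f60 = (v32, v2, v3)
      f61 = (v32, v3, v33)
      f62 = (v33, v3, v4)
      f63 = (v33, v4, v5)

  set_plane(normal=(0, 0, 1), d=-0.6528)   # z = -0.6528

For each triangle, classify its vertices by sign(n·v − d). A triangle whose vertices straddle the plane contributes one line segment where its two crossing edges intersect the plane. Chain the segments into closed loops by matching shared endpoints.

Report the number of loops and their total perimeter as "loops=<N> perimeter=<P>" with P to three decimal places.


loops=1 perimeter=9.332

Straddling triangles (16 of 64):
  (v1,v6,v2) [--+] → (1.48027, 0.10599, -0.6528)–(1.52416, 0, -0.6528)  len=0.1147
  (v2,v6,v7) [+-+] → (1.48027, 0.10599, -0.6528)–(1.07771, 1.07771, -0.6528)  len=1.0518
  (v6,v10,v7) [--+] → (0.97172, 1.1216, -0.6528)–(1.07771, 1.07771, -0.6528)  len=0.1147
  (v7,v10,v11) [+-+] → (0.97172, 1.1216, -0.6528)–(0, 1.52416, -0.6528)  len=1.0518
  (v10,v14,v11) [--+] → (-0.10599, 1.48027, -0.6528)–(0, 1.52416, -0.6528)  len=0.1147
  (v11,v14,v15) [+-+] → (-0.10599, 1.48027, -0.6528)–(-1.07771, 1.07771, -0.6528)  len=1.0518
  (v14,v18,v15) [--+] → (-1.1216, 0.97172, -0.6528)–(-1.07771, 1.07771, -0.6528)  len=0.1147
  (v15,v18,v19) [+-+] → (-1.1216, 0.97172, -0.6528)–(-1.52416, 0, -0.6528)  len=1.0518
  (v18,v22,v19) [--+] → (-1.48027, -0.10599, -0.6528)–(-1.52416, 0, -0.6528)  len=0.1147
  (v19,v22,v23) [+-+] → (-1.48027, -0.10599, -0.6528)–(-1.07771, -1.07771, -0.6528)  len=1.0518
  (v22,v26,v23) [--+] → (-0.97172, -1.1216, -0.6528)–(-1.07771, -1.07771, -0.6528)  len=0.1147
  (v23,v26,v27) [+-+] → (-0.97172, -1.1216, -0.6528)–(0, -1.52416, -0.6528)  len=1.0518
  (v26,v30,v27) [--+] → (0.10599, -1.48027, -0.6528)–(0, -1.52416, -0.6528)  len=0.1147
  (v27,v30,v31) [+-+] → (0.10599, -1.48027, -0.6528)–(1.07771, -1.07771, -0.6528)  len=1.0518
  (v30,v1,v31) [--+] → (1.1216, -0.97172, -0.6528)–(1.07771, -1.07771, -0.6528)  len=0.1147
  (v31,v1,v2) [+-+] → (1.1216, -0.97172, -0.6528)–(1.52416, 0, -0.6528)  len=1.0518

Chained into 1 loop(s):
  loop 1: 16 segments, perimeter = 9.3322
Total perimeter = 9.332


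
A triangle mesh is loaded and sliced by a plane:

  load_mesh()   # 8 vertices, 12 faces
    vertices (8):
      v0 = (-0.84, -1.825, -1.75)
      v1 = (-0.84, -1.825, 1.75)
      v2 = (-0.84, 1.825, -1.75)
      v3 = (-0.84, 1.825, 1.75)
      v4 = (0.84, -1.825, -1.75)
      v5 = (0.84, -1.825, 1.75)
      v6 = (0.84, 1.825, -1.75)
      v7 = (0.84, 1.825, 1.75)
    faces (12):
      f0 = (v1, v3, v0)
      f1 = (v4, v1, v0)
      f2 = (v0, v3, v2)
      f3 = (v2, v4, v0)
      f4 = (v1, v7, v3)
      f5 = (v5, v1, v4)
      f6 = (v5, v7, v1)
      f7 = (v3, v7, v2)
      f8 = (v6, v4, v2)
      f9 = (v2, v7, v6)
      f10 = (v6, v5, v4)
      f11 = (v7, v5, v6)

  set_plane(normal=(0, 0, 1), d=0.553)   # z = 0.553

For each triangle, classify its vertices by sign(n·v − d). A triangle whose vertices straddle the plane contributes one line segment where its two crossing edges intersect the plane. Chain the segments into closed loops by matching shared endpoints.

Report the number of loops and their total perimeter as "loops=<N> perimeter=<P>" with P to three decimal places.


loops=1 perimeter=10.660

Straddling triangles (8 of 12):
  (v1,v3,v0) [++-] → (-0.84, 0.5767, 0.553)–(-0.84, -1.825, 0.553)  len=2.4017
  (v4,v1,v0) [-+-] → (-0.26544, -1.825, 0.553)–(-0.84, -1.825, 0.553)  len=0.5746
  (v0,v3,v2) [-+-] → (-0.84, 0.5767, 0.553)–(-0.84, 1.825, 0.553)  len=1.2483
  (v5,v1,v4) [++-] → (-0.26544, -1.825, 0.553)–(0.84, -1.825, 0.553)  len=1.1054
  (v3,v7,v2) [++-] → (0.26544, 1.825, 0.553)–(-0.84, 1.825, 0.553)  len=1.1054
  (v2,v7,v6) [-+-] → (0.26544, 1.825, 0.553)–(0.84, 1.825, 0.553)  len=0.5746
  (v6,v5,v4) [-+-] → (0.84, -0.5767, 0.553)–(0.84, -1.825, 0.553)  len=1.2483
  (v7,v5,v6) [++-] → (0.84, -0.5767, 0.553)–(0.84, 1.825, 0.553)  len=2.4017

Chained into 1 loop(s):
  loop 1: 8 segments, perimeter = 10.6600
Total perimeter = 10.660


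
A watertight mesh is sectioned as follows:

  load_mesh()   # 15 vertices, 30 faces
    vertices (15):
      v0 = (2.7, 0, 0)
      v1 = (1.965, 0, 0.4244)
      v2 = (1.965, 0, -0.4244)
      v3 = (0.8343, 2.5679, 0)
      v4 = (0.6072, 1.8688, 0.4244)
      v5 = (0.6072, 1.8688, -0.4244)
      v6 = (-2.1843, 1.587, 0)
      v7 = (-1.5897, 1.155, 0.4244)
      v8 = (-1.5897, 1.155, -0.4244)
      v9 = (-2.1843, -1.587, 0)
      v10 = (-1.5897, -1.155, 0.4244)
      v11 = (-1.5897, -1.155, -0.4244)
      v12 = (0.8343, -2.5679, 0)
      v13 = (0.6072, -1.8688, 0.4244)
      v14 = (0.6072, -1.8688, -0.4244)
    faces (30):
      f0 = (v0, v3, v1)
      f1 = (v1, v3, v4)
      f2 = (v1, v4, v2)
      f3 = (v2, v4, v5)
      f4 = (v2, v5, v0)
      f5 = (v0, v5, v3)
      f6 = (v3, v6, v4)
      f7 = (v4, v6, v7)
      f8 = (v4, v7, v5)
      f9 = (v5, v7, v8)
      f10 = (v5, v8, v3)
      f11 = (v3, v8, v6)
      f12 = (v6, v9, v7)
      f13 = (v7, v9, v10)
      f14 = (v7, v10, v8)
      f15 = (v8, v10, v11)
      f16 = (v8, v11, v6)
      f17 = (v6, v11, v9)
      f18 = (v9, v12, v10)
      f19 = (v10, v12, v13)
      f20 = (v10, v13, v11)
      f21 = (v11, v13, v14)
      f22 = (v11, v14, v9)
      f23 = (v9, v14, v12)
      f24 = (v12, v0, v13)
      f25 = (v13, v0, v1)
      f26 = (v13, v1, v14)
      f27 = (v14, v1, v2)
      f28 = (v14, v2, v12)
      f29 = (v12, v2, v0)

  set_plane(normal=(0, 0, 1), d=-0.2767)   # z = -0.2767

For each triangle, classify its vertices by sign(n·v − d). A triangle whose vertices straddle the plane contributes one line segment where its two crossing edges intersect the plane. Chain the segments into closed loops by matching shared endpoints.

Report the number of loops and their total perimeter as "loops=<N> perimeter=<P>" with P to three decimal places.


Straddling triangles (20 of 30):
  (v1,v4,v2) [++-] → (1.72873, 0.325191, -0.2767)–(1.965, 0, -0.2767)  len=0.4020
  (v2,v4,v5) [-+-] → (1.72873, 0.325191, -0.2767)–(0.6072, 1.8688, -0.2767)  len=1.9080
  (v2,v5,v0) [--+] → (1.33554, 1.21842, -0.2767)–(2.2208, 0, -0.2767)  len=1.5061
  (v0,v5,v3) [+-+] → (1.33554, 1.21842, -0.2767)–(0.686236, 2.1121, -0.2767)  len=1.1047
  (v4,v7,v5) [++-] → (0.224917, 1.74459, -0.2767)–(0.6072, 1.8688, -0.2767)  len=0.4020
  (v5,v7,v8) [-+-] → (0.224917, 1.74459, -0.2767)–(-1.5897, 1.155, -0.2767)  len=1.9080
  (v5,v8,v3) [--+] → (-0.746098, 1.64672, -0.2767)–(0.686236, 2.1121, -0.2767)  len=1.5060
  (v3,v8,v6) [+-+] → (-0.746098, 1.64672, -0.2767)–(-1.79663, 1.30534, -0.2767)  len=1.1046
  (v7,v10,v8) [++-] → (-1.5897, 0.753036, -0.2767)–(-1.5897, 1.155, -0.2767)  len=0.4020
  (v8,v10,v11) [-+-] → (-1.5897, 0.753036, -0.2767)–(-1.5897, -1.155, -0.2767)  len=1.9080
  (v8,v11,v6) [--+] → (-1.79663, -0.200727, -0.2767)–(-1.79663, 1.30534, -0.2767)  len=1.5061
  (v6,v11,v9) [+-+] → (-1.79663, -0.200727, -0.2767)–(-1.79663, -1.30534, -0.2767)  len=1.1046
  (v10,v13,v11) [++-] → (-1.20742, -1.27921, -0.2767)–(-1.5897, -1.155, -0.2767)  len=0.4020
  (v11,v13,v14) [-+-] → (-1.20742, -1.27921, -0.2767)–(0.6072, -1.8688, -0.2767)  len=1.9080
  (v11,v14,v9) [--+] → (-0.3643, -1.77073, -0.2767)–(-1.79663, -1.30534, -0.2767)  len=1.5060
  (v9,v14,v12) [+-+] → (-0.3643, -1.77073, -0.2767)–(0.686236, -2.1121, -0.2767)  len=1.1046
  (v13,v1,v14) [++-] → (0.843471, -1.54361, -0.2767)–(0.6072, -1.8688, -0.2767)  len=0.4020
  (v14,v1,v2) [-+-] → (0.843471, -1.54361, -0.2767)–(1.965, 0, -0.2767)  len=1.9080
  (v14,v2,v12) [--+] → (1.57149, -0.893682, -0.2767)–(0.686236, -2.1121, -0.2767)  len=1.5061
  (v12,v2,v0) [+-+] → (1.57149, -0.893682, -0.2767)–(2.2208, 0, -0.2767)  len=1.1047

Chained into 2 loop(s):
  loop 1: 10 segments, perimeter = 11.5499
  loop 2: 10 segments, perimeter = 13.0534
Total perimeter = 24.603

loops=2 perimeter=24.603
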